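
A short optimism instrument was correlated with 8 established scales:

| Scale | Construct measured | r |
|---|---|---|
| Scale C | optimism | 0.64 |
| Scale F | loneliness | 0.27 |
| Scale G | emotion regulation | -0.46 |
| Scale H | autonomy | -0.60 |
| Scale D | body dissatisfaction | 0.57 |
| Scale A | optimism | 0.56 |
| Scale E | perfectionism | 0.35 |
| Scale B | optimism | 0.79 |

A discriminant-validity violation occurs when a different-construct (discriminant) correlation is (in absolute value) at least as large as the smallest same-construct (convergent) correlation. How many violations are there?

Convergent (same construct = optimism): Scale C, Scale A, Scale B.
Smallest convergent = 0.56. Discriminant |r|: 0.27, 0.46, 0.60, 0.57, 0.35; count ≥ 0.56 → 2.

2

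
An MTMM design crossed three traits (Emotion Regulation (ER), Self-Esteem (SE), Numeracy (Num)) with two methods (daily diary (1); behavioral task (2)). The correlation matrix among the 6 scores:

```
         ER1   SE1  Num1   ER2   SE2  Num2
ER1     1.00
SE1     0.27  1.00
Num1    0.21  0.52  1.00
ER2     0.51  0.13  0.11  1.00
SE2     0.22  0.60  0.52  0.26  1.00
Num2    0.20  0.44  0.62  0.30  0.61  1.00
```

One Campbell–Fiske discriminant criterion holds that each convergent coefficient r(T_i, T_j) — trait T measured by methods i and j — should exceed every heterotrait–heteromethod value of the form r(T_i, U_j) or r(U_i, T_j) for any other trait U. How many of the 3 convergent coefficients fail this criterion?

0

Convergent coefficients and their comparison sets:
ER (methods 1·2): 0.51 vs {0.22, 0.13, 0.20, 0.11} → pass.
SE (methods 1·2): 0.60 vs {0.13, 0.22, 0.44, 0.52} → pass.
Num (methods 1·2): 0.62 vs {0.11, 0.20, 0.52, 0.44} → pass.
0 of 3 fail.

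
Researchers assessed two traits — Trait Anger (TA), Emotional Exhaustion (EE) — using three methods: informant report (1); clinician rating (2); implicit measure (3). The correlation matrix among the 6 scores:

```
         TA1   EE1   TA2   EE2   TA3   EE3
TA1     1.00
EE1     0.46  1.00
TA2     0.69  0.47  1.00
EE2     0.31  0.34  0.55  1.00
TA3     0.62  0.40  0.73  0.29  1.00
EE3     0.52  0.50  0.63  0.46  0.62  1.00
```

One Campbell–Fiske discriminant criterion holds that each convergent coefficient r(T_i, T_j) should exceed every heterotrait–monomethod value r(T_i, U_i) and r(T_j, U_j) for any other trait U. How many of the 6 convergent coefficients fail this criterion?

Convergent coefficients and their comparison sets:
TA (methods 1·2): 0.69 vs {0.46, 0.55} → pass.
TA (methods 1·3): 0.62 vs {0.46, 0.62} → fail.
TA (methods 2·3): 0.73 vs {0.55, 0.62} → pass.
EE (methods 1·2): 0.34 vs {0.46, 0.55} → fail.
EE (methods 1·3): 0.50 vs {0.46, 0.62} → fail.
EE (methods 2·3): 0.46 vs {0.55, 0.62} → fail.
4 of 6 fail.

4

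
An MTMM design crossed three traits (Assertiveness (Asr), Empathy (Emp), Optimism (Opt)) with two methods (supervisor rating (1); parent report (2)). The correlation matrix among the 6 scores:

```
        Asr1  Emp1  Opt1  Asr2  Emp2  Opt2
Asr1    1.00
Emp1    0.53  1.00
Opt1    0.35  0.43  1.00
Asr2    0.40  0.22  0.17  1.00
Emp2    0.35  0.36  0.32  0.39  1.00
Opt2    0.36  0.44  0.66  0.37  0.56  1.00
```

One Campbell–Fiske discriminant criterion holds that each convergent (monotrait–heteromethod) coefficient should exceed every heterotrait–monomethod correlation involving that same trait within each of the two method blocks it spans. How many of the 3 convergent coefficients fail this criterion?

Each convergent coefficient versus the relevant comparison correlations:
Asr (methods 1·2): 0.40 vs {0.53, 0.39, 0.35, 0.37} → fail.
Emp (methods 1·2): 0.36 vs {0.53, 0.39, 0.43, 0.56} → fail.
Opt (methods 1·2): 0.66 vs {0.35, 0.37, 0.43, 0.56} → pass.
2 of 3 fail.

2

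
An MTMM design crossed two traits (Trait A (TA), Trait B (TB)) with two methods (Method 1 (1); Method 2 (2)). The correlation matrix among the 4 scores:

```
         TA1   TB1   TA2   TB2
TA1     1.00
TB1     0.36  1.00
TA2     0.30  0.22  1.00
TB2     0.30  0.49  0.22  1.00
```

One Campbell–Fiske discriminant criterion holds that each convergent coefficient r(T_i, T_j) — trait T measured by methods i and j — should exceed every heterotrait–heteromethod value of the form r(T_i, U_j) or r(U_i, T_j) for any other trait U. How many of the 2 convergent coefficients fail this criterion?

Convergent coefficients and their comparison sets:
TA (methods 1·2): 0.30 vs {0.30, 0.22} → fail.
TB (methods 1·2): 0.49 vs {0.22, 0.30} → pass.
1 of 2 fail.

1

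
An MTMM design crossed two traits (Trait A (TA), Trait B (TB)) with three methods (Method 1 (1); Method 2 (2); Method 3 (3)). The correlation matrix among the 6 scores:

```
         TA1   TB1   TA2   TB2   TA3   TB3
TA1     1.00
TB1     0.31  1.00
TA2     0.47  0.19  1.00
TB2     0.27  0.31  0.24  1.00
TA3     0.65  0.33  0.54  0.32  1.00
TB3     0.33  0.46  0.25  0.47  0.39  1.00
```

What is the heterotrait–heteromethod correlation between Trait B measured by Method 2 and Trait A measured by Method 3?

Different traits and methods: r(TB2, TA3) = 0.32.

0.32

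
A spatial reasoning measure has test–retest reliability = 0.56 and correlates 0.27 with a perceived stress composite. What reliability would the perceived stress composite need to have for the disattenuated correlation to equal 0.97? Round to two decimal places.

r_true = r_obs / √(r_xx · r_yy) ⇒ 0.97 = 0.27 / √(0.56 · r_yy).
√(0.56 · r_yy) = 0.27 / 0.97 = 0.2784; 0.56 · r_yy = 0.0775; r_yy = 0.0775 / 0.56 ≈ 0.14.

0.14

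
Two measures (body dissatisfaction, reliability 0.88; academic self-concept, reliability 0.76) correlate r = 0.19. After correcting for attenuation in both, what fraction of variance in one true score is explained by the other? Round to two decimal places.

0.05

Disattenuated r = 0.19 / √(0.88 × 0.76) = 0.19 / 0.8178 = 0.2323.
Shared true-score variance = 0.2323² = 0.0540 ≈ 0.05.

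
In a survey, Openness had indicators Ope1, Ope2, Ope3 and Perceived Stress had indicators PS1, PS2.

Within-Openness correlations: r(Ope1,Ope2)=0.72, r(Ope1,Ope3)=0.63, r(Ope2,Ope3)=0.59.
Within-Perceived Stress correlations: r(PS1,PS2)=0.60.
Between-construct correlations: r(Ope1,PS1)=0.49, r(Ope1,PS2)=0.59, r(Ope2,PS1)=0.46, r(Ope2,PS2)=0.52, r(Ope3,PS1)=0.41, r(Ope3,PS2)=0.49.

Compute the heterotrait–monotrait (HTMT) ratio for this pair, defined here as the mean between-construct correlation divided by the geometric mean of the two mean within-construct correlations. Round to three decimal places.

Between-construct mean = 2.96/6 = 0.4933.
Mean within-Ope = 1.94/3 = 0.6467; mean within-PS = 0.60/1 = 0.6000.
Geometric mean = √(0.6467 × 0.6000) = 0.6229.
HTMT = 0.4933 / 0.6229 = 0.792.

0.792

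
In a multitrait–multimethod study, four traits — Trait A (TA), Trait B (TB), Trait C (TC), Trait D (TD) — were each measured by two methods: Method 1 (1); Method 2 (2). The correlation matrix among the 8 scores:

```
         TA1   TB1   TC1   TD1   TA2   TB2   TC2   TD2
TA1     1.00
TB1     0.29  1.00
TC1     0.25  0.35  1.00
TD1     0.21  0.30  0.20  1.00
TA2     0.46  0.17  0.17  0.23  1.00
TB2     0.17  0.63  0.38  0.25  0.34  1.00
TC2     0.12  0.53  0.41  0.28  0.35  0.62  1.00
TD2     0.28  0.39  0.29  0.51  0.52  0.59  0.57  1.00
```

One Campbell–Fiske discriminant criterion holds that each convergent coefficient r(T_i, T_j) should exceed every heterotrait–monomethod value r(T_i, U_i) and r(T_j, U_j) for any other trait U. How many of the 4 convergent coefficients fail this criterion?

Convergent coefficients and their comparison sets:
TA (methods 1·2): 0.46 vs {0.29, 0.34, 0.25, 0.35, 0.21, 0.52} → fail.
TB (methods 1·2): 0.63 vs {0.29, 0.34, 0.35, 0.62, 0.30, 0.59} → pass.
TC (methods 1·2): 0.41 vs {0.25, 0.35, 0.35, 0.62, 0.20, 0.57} → fail.
TD (methods 1·2): 0.51 vs {0.21, 0.52, 0.30, 0.59, 0.20, 0.57} → fail.
3 of 4 fail.

3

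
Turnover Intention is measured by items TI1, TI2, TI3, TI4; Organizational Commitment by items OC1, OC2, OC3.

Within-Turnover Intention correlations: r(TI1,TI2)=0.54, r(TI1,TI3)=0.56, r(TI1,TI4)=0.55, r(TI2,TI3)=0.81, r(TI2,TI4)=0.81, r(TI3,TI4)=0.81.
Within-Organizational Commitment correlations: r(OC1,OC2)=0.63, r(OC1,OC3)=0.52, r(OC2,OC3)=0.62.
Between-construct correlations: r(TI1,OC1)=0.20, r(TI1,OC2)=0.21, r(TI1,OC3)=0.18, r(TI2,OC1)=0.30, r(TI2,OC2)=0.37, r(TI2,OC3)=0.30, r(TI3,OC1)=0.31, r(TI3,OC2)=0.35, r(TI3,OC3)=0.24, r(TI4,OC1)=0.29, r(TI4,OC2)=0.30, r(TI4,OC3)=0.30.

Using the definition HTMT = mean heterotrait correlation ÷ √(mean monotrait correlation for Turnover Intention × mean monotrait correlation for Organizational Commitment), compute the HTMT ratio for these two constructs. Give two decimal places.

Mean between = 3.35/12 = 0.2792.
Mean within-TI = 4.08/6 = 0.6800; mean within-OC = 1.77/3 = 0.5900.
Geometric mean = √(0.6800 × 0.5900) = 0.6334.
HTMT = 0.2792 / 0.6334 = 0.44.

0.44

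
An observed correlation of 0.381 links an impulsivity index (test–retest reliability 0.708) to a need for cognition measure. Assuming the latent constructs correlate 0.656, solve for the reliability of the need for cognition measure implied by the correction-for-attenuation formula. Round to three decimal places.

0.476

r_true = r_obs / √(r_xx · r_yy) ⇒ 0.656 = 0.381 / √(0.708 · r_yy).
√(0.708 · r_yy) = 0.381 / 0.656 = 0.5808; 0.708 · r_yy = 0.3373; r_yy = 0.3373 / 0.708 ≈ 0.476.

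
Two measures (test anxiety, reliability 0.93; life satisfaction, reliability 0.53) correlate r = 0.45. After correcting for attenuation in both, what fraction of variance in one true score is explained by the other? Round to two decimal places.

0.41

Disattenuated r = 0.45 / √(0.93 × 0.53) = 0.45 / 0.7021 = 0.6409.
Shared true-score variance = 0.6409² = 0.4108 ≈ 0.41.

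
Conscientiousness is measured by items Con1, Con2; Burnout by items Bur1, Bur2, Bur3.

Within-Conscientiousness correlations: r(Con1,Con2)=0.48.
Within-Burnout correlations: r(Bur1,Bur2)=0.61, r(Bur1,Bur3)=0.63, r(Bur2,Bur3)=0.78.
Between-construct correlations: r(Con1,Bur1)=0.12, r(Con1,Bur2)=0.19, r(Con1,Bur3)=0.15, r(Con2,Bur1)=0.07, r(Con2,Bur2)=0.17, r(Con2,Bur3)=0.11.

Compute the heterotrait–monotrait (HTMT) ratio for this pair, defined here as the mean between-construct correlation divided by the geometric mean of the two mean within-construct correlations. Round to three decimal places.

0.237

Mean heterotrait r = 0.81/6 = 0.1350.
Mean within-Con = 0.48/1 = 0.4800; mean within-Bur = 2.02/3 = 0.6733.
Geometric mean = √(0.4800 × 0.6733) = 0.5685.
HTMT = 0.1350 / 0.5685 = 0.237.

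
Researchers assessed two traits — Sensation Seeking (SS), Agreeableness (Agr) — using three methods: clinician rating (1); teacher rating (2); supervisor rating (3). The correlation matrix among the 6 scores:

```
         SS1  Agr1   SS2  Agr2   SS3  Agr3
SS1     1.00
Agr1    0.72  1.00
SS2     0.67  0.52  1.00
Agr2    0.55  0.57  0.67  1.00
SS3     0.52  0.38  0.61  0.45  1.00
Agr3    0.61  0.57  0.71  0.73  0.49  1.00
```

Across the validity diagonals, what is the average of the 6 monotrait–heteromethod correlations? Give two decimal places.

Convergent values: 0.67, 0.52, 0.61, 0.57, 0.57, 0.73; mean = 3.67/6 = 0.61.

0.61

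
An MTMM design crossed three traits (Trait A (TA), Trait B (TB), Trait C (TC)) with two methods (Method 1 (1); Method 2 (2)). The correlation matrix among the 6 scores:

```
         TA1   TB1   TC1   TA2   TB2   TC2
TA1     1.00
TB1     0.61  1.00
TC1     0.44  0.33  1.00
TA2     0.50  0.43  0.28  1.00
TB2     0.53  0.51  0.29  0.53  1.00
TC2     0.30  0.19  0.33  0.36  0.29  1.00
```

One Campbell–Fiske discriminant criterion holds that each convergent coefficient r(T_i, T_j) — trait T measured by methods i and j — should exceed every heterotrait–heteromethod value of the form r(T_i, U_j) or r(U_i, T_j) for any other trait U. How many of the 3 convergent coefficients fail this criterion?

Checking each validity diagonal entry against its comparison values:
TA (methods 1·2): 0.50 vs {0.53, 0.43, 0.30, 0.28} → fail.
TB (methods 1·2): 0.51 vs {0.43, 0.53, 0.19, 0.29} → fail.
TC (methods 1·2): 0.33 vs {0.28, 0.30, 0.29, 0.19} → pass.
2 of 3 fail.

2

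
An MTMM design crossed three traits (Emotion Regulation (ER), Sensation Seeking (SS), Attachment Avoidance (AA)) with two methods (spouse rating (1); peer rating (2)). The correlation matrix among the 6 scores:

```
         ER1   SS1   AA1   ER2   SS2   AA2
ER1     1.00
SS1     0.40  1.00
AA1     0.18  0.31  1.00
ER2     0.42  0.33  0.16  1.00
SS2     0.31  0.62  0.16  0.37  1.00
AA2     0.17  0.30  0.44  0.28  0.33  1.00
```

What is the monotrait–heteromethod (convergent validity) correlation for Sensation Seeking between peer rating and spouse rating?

0.62

Same trait (SS), different methods: r(SS2, SS1) = 0.62.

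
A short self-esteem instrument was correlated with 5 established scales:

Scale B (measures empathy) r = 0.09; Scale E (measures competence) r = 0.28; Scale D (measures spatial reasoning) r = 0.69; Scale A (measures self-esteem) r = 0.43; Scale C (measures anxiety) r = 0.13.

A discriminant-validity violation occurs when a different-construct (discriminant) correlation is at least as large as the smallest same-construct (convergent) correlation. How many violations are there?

1

Convergent (same construct = self-esteem): Scale A.
Smallest convergent = 0.43. Discriminant values: 0.09, 0.28, 0.69, 0.13; count ≥ 0.43 → 1.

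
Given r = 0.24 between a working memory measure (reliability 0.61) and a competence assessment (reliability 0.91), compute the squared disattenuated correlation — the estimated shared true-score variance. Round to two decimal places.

Disattenuated r = 0.24 / √(0.61 × 0.91) = 0.24 / 0.7451 = 0.3221.
Shared true-score variance = 0.3221² = 0.1037 ≈ 0.10.

0.10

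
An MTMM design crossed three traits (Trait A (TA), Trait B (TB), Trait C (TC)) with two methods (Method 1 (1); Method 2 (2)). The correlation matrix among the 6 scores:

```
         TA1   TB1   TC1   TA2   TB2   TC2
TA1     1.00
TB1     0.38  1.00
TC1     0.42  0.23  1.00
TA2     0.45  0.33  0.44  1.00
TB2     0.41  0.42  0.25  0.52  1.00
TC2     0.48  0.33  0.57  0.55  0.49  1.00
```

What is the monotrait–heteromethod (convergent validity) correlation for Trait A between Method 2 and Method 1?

0.45

Same trait (TA), different methods: r(TA2, TA1) = 0.45.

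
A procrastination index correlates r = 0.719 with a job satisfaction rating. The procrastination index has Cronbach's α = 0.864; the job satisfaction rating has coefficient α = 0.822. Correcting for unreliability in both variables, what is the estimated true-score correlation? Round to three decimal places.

r_true = r_obs / √(r_xx · r_yy) = 0.719 / √(0.864 × 0.822) = 0.719 / √0.710208 = 0.719 / 0.8427 ≈ 0.853.

0.853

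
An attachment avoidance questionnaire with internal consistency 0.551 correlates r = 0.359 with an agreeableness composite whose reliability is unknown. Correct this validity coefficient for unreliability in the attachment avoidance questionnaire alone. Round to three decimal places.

0.484

Single correction: r_c = r_obs / √r_xx = 0.359 / √0.551 = 0.359 / 0.7423 ≈ 0.484.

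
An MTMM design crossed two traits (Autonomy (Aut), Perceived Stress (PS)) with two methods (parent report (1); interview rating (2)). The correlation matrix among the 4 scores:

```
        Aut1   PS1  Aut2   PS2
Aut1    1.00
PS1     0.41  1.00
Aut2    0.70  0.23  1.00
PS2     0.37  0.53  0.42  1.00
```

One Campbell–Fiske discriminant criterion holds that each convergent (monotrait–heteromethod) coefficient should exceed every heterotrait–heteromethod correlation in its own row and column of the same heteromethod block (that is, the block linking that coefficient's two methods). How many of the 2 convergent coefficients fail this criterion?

Each convergent coefficient versus the relevant comparison correlations:
Aut (methods 1·2): 0.70 vs {0.37, 0.23} → pass.
PS (methods 1·2): 0.53 vs {0.23, 0.37} → pass.
0 of 2 fail.

0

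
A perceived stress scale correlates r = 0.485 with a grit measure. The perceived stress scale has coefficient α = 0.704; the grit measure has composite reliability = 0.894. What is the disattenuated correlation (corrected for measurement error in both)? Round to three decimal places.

r_true = r_obs / √(r_xx · r_yy) = 0.485 / √(0.704 × 0.894) = 0.485 / √0.629376 = 0.485 / 0.7933 ≈ 0.611.

0.611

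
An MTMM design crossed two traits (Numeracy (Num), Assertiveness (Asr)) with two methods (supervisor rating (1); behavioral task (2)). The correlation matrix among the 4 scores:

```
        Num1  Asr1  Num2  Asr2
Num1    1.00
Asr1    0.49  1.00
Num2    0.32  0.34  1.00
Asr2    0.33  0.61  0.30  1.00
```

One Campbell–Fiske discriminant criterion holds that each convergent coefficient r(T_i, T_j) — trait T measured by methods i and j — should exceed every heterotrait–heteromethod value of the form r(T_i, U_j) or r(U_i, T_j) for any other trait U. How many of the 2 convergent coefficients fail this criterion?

Each convergent coefficient versus the relevant comparison correlations:
Num (methods 1·2): 0.32 vs {0.33, 0.34} → fail.
Asr (methods 1·2): 0.61 vs {0.34, 0.33} → pass.
1 of 2 fail.

1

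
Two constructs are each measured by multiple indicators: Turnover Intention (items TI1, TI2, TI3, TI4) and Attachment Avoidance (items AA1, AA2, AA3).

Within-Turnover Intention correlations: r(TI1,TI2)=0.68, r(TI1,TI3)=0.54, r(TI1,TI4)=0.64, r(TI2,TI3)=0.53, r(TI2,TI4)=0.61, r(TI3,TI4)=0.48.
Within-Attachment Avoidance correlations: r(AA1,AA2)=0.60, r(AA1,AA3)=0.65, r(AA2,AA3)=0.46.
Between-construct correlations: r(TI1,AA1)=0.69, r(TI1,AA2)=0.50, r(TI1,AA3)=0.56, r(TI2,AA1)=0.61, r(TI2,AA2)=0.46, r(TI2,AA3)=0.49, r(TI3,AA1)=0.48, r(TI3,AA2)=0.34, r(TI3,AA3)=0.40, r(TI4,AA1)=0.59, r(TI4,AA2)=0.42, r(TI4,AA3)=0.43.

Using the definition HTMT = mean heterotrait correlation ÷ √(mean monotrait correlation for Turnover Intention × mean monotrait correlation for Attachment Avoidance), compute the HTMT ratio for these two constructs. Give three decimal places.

Mean heterotrait r = 5.97/12 = 0.4975.
Mean within-TI = 3.48/6 = 0.5800; mean within-AA = 1.71/3 = 0.5700.
Geometric mean = √(0.5800 × 0.5700) = 0.5750.
HTMT = 0.4975 / 0.5750 = 0.865.

0.865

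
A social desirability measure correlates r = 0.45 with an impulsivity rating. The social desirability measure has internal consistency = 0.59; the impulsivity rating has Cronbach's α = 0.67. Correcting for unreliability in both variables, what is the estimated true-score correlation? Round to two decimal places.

0.72

r_true = r_obs / √(r_xx · r_yy) = 0.45 / √(0.59 × 0.67) = 0.45 / √0.3953 = 0.45 / 0.6287 ≈ 0.72.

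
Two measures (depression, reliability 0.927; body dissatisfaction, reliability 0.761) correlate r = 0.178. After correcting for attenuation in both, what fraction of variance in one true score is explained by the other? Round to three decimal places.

Disattenuated r = 0.178 / √(0.927 × 0.761) = 0.178 / 0.8399 = 0.2119.
Shared true-score variance = 0.2119² = 0.0449 ≈ 0.045.

0.045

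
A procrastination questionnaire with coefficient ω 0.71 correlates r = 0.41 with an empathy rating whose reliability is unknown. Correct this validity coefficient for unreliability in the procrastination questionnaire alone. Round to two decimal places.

0.49

Single correction: r_c = r_obs / √r_xx = 0.41 / √0.71 = 0.41 / 0.8426 ≈ 0.49.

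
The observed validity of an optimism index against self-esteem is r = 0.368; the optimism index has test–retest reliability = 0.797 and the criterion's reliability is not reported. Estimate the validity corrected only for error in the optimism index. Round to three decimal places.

Single correction: r_c = r_obs / √r_xx = 0.368 / √0.797 = 0.368 / 0.8927 ≈ 0.412.

0.412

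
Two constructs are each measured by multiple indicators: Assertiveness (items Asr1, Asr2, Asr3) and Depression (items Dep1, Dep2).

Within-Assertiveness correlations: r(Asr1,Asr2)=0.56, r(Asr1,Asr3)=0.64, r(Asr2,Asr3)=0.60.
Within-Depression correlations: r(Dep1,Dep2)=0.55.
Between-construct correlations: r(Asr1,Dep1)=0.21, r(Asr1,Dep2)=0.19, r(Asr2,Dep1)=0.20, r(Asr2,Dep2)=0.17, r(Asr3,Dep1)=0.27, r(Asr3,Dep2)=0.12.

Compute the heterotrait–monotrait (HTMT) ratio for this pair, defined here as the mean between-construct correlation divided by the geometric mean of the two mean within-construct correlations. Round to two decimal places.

0.34

Mean heterotrait r = 1.16/6 = 0.1933.
Mean within-Asr = 1.80/3 = 0.6000; mean within-Dep = 0.55/1 = 0.5500.
Geometric mean = √(0.6000 × 0.5500) = 0.5745.
HTMT = 0.1933 / 0.5745 = 0.34.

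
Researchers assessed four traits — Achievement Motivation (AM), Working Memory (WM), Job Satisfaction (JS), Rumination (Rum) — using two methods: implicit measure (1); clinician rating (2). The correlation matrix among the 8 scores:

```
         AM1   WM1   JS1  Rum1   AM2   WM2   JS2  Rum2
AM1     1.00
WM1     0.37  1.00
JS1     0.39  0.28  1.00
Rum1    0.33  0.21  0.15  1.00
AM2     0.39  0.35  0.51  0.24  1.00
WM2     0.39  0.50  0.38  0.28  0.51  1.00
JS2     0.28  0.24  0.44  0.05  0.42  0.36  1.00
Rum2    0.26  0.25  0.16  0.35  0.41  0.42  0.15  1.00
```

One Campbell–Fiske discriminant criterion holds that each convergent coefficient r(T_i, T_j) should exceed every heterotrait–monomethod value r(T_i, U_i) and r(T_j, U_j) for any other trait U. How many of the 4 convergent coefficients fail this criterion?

3

Each convergent coefficient versus the relevant comparison correlations:
AM (methods 1·2): 0.39 vs {0.37, 0.51, 0.39, 0.42, 0.33, 0.41} → fail.
WM (methods 1·2): 0.50 vs {0.37, 0.51, 0.28, 0.36, 0.21, 0.42} → fail.
JS (methods 1·2): 0.44 vs {0.39, 0.42, 0.28, 0.36, 0.15, 0.15} → pass.
Rum (methods 1·2): 0.35 vs {0.33, 0.41, 0.21, 0.42, 0.15, 0.15} → fail.
3 of 4 fail.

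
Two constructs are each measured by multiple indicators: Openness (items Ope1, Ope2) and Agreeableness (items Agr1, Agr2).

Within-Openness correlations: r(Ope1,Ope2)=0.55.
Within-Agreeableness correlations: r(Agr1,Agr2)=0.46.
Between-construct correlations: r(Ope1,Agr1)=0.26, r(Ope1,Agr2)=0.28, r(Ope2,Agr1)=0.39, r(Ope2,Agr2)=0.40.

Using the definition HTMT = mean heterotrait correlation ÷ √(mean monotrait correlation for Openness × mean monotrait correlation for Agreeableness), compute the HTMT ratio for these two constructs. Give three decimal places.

0.661

Between-construct mean = 1.33/4 = 0.3325.
Mean within-Ope = 0.55/1 = 0.5500; mean within-Agr = 0.46/1 = 0.4600.
Geometric mean = √(0.5500 × 0.4600) = 0.5030.
HTMT = 0.3325 / 0.5030 = 0.661.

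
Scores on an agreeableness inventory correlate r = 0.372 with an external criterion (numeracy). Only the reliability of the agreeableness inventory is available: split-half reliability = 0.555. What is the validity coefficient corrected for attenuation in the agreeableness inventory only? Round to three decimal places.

Single correction: r_c = r_obs / √r_xx = 0.372 / √0.555 = 0.372 / 0.7450 ≈ 0.499.

0.499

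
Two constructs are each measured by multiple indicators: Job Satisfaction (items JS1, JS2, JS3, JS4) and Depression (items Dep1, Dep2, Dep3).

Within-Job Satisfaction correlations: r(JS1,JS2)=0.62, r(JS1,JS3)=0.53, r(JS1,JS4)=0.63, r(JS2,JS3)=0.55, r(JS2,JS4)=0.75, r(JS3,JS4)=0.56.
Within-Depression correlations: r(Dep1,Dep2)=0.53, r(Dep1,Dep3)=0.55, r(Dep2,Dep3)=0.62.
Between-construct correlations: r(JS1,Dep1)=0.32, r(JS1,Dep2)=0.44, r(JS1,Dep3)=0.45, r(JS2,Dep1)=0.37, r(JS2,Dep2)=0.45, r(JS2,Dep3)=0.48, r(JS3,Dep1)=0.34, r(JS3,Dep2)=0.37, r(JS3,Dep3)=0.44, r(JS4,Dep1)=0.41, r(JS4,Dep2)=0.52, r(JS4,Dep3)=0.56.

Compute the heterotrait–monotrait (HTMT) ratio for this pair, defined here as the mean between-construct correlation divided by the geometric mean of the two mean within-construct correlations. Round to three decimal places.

0.732

Between-construct mean = 5.15/12 = 0.4292.
Mean within-JS = 3.64/6 = 0.6067; mean within-Dep = 1.70/3 = 0.5667.
Geometric mean = √(0.6067 × 0.5667) = 0.5864.
HTMT = 0.4292 / 0.5864 = 0.732.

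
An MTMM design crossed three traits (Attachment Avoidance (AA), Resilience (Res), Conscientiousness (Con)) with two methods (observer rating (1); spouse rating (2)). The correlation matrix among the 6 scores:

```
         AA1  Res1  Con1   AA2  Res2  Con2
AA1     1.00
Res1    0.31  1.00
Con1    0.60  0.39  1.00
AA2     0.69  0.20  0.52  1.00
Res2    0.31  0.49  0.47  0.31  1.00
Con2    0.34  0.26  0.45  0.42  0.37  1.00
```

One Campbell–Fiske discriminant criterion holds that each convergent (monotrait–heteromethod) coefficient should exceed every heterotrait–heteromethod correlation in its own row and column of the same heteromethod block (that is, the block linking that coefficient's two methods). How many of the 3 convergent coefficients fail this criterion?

1

Convergent coefficients and their comparison sets:
AA (methods 1·2): 0.69 vs {0.31, 0.20, 0.34, 0.52} → pass.
Res (methods 1·2): 0.49 vs {0.20, 0.31, 0.26, 0.47} → pass.
Con (methods 1·2): 0.45 vs {0.52, 0.34, 0.47, 0.26} → fail.
1 of 3 fail.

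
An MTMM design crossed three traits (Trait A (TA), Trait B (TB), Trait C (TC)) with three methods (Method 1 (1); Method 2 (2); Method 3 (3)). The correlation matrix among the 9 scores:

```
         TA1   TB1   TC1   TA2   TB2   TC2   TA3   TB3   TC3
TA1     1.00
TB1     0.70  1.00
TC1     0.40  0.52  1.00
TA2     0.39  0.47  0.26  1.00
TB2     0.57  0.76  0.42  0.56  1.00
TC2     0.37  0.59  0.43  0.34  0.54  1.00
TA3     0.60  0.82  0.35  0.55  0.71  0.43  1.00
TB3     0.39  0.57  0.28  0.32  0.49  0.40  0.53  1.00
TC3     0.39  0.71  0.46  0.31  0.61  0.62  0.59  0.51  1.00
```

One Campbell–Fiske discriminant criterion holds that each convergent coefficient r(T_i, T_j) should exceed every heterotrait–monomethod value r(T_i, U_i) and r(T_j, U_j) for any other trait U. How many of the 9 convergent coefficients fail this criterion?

Checking each validity diagonal entry against its comparison values:
TA (methods 1·2): 0.39 vs {0.70, 0.56, 0.40, 0.34} → fail.
TA (methods 1·3): 0.60 vs {0.70, 0.53, 0.40, 0.59} → fail.
TA (methods 2·3): 0.55 vs {0.56, 0.53, 0.34, 0.59} → fail.
TB (methods 1·2): 0.76 vs {0.70, 0.56, 0.52, 0.54} → pass.
TB (methods 1·3): 0.57 vs {0.70, 0.53, 0.52, 0.51} → fail.
TB (methods 2·3): 0.49 vs {0.56, 0.53, 0.54, 0.51} → fail.
TC (methods 1·2): 0.43 vs {0.40, 0.34, 0.52, 0.54} → fail.
TC (methods 1·3): 0.46 vs {0.40, 0.59, 0.52, 0.51} → fail.
TC (methods 2·3): 0.62 vs {0.34, 0.59, 0.54, 0.51} → pass.
7 of 9 fail.

7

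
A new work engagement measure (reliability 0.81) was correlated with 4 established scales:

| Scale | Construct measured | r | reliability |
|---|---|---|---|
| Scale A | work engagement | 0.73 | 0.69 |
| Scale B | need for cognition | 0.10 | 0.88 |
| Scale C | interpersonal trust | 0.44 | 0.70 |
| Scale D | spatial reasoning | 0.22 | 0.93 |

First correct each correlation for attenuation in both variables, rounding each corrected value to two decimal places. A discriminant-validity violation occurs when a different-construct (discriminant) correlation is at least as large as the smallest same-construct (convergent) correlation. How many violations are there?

Disattenuated r (r / √(r_scale · r_new)):
  Scale A (conv): 0.73 / √(0.69·0.81) = 0.98
  Scale B (disc): 0.10 / √(0.88·0.81) = 0.12
  Scale C (disc): 0.44 / √(0.70·0.81) = 0.58
  Scale D (disc): 0.22 / √(0.93·0.81) = 0.25
Smallest convergent = 0.98. Discriminant values: 0.12, 0.58, 0.25; count ≥ 0.98 → 0.

0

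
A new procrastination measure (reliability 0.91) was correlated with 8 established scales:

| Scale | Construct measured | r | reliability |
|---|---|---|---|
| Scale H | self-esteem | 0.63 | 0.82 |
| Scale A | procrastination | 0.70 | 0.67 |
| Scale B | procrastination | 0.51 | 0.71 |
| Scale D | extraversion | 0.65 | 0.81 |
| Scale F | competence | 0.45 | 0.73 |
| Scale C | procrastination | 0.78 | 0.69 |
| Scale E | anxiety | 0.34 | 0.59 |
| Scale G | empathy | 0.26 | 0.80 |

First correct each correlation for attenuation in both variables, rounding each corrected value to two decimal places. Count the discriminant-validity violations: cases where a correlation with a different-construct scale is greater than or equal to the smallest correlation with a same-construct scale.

2

Disattenuated r (r / √(r_scale · r_new)):
  Scale H (disc): 0.63 / √(0.82·0.91) = 0.73
  Scale A (conv): 0.70 / √(0.67·0.91) = 0.90
  Scale B (conv): 0.51 / √(0.71·0.91) = 0.63
  Scale D (disc): 0.65 / √(0.81·0.91) = 0.76
  Scale F (disc): 0.45 / √(0.73·0.91) = 0.55
  Scale C (conv): 0.78 / √(0.69·0.91) = 0.98
  Scale E (disc): 0.34 / √(0.59·0.91) = 0.46
  Scale G (disc): 0.26 / √(0.80·0.91) = 0.30
Smallest convergent = 0.63. Discriminant values: 0.73, 0.76, 0.55, 0.46, 0.30; count ≥ 0.63 → 2.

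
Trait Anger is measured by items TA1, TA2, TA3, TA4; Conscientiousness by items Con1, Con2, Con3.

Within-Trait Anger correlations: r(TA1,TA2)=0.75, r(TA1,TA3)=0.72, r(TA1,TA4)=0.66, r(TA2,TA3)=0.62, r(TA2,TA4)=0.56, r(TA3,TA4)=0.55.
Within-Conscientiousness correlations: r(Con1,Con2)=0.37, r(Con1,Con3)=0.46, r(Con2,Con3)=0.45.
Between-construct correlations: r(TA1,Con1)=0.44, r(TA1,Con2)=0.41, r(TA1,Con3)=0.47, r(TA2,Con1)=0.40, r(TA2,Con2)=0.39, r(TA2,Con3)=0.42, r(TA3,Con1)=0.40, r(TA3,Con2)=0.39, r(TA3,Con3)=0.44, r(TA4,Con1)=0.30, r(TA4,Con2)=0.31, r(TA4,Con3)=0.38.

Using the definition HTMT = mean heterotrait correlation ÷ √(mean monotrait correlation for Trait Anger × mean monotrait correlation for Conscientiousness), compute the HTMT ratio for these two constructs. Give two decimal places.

Mean heterotrait r = 4.75/12 = 0.3958.
Mean within-TA = 3.86/6 = 0.6433; mean within-Con = 1.28/3 = 0.4267.
Geometric mean = √(0.6433 × 0.4267) = 0.5239.
HTMT = 0.3958 / 0.5239 = 0.76.

0.76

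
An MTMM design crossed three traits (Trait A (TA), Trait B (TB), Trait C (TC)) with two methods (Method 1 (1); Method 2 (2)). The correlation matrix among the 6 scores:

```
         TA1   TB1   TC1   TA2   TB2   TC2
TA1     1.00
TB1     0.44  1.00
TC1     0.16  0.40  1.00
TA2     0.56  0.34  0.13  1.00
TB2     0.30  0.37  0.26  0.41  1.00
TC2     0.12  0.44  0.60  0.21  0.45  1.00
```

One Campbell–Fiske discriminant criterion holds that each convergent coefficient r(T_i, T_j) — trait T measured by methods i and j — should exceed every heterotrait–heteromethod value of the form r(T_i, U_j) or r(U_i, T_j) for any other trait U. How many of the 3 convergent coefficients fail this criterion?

Checking each validity diagonal entry against its comparison values:
TA (methods 1·2): 0.56 vs {0.30, 0.34, 0.12, 0.13} → pass.
TB (methods 1·2): 0.37 vs {0.34, 0.30, 0.44, 0.26} → fail.
TC (methods 1·2): 0.60 vs {0.13, 0.12, 0.26, 0.44} → pass.
1 of 3 fail.

1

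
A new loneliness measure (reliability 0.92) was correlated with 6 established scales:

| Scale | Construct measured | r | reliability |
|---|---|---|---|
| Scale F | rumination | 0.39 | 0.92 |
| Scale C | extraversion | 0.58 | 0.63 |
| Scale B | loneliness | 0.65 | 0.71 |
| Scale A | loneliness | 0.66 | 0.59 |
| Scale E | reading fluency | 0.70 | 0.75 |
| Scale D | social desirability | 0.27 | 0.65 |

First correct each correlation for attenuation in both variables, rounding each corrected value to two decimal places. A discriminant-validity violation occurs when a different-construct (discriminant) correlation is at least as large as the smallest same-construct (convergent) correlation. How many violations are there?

1

Disattenuated r (r / √(r_scale · r_new)):
  Scale F (disc): 0.39 / √(0.92·0.92) = 0.42
  Scale C (disc): 0.58 / √(0.63·0.92) = 0.76
  Scale B (conv): 0.65 / √(0.71·0.92) = 0.80
  Scale A (conv): 0.66 / √(0.59·0.92) = 0.90
  Scale E (disc): 0.70 / √(0.75·0.92) = 0.84
  Scale D (disc): 0.27 / √(0.65·0.92) = 0.35
Smallest convergent = 0.80. Discriminant values: 0.42, 0.76, 0.84, 0.35; count ≥ 0.80 → 1.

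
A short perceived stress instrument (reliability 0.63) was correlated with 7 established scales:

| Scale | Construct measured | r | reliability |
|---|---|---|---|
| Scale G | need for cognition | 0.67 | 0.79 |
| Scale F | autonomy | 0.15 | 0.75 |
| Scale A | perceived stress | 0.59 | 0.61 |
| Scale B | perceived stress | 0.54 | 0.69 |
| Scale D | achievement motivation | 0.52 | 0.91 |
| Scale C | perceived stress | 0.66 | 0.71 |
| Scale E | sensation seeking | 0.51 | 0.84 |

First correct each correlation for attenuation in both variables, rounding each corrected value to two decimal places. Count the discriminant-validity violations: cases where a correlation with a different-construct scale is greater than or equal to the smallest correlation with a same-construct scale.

Disattenuated r (r / √(r_scale · r_new)):
  Scale G (disc): 0.67 / √(0.79·0.63) = 0.95
  Scale F (disc): 0.15 / √(0.75·0.63) = 0.22
  Scale A (conv): 0.59 / √(0.61·0.63) = 0.95
  Scale B (conv): 0.54 / √(0.69·0.63) = 0.82
  Scale D (disc): 0.52 / √(0.91·0.63) = 0.69
  Scale C (conv): 0.66 / √(0.71·0.63) = 0.99
  Scale E (disc): 0.51 / √(0.84·0.63) = 0.70
Smallest convergent = 0.82. Discriminant values: 0.95, 0.22, 0.69, 0.70; count ≥ 0.82 → 1.

1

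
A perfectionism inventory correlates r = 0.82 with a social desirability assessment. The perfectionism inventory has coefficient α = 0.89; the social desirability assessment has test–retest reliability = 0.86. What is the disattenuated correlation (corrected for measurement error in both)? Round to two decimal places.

r_true = r_obs / √(r_xx · r_yy) = 0.82 / √(0.89 × 0.86) = 0.82 / √0.7654 = 0.82 / 0.8749 ≈ 0.94.

0.94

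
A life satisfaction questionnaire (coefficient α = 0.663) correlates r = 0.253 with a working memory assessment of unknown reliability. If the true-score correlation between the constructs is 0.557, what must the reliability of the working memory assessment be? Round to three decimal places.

0.311

r_true = r_obs / √(r_xx · r_yy) ⇒ 0.557 = 0.253 / √(0.663 · r_yy).
√(0.663 · r_yy) = 0.253 / 0.557 = 0.4542; 0.663 · r_yy = 0.2063; r_yy = 0.2063 / 0.663 ≈ 0.311.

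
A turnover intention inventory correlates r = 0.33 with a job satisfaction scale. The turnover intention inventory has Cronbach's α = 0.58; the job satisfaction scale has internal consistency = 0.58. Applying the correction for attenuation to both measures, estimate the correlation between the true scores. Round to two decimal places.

0.57

r_true = r_obs / √(r_xx · r_yy) = 0.33 / √(0.58 × 0.58) = 0.33 / √0.3364 = 0.33 / 0.5800 ≈ 0.57.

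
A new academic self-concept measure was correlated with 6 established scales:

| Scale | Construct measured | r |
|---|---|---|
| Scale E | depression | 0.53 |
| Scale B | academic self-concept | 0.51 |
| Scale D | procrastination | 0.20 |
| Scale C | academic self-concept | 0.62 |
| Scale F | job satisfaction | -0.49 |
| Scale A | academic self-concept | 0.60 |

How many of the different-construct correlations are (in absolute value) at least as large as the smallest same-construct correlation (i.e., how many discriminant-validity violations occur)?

Convergent (same construct = academic self-concept): Scale B, Scale C, Scale A.
Smallest convergent = 0.51. Discriminant |r|: 0.53, 0.20, 0.49; count ≥ 0.51 → 1.

1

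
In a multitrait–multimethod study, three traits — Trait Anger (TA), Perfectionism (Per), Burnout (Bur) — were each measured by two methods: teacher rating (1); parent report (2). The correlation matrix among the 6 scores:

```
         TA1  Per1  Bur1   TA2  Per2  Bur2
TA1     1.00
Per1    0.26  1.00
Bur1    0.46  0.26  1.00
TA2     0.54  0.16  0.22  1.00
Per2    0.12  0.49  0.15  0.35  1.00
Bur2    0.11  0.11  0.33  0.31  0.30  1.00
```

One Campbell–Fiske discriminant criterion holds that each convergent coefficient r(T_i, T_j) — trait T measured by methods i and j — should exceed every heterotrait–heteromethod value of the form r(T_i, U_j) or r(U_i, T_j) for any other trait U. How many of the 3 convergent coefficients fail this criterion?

0

Checking each validity diagonal entry against its comparison values:
TA (methods 1·2): 0.54 vs {0.12, 0.16, 0.11, 0.22} → pass.
Per (methods 1·2): 0.49 vs {0.16, 0.12, 0.11, 0.15} → pass.
Bur (methods 1·2): 0.33 vs {0.22, 0.11, 0.15, 0.11} → pass.
0 of 3 fail.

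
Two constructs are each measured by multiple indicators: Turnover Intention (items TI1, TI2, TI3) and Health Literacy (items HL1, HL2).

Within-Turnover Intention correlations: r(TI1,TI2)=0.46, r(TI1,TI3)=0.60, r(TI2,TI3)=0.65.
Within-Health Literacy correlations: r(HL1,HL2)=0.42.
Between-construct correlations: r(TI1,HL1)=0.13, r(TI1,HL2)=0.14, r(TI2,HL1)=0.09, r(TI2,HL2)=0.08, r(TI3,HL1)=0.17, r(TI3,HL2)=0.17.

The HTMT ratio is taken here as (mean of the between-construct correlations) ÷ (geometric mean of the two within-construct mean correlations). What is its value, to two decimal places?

Mean between = 0.78/6 = 0.1300.
Mean within-TI = 1.71/3 = 0.5700; mean within-HL = 0.42/1 = 0.4200.
Geometric mean = √(0.5700 × 0.4200) = 0.4893.
HTMT = 0.1300 / 0.4893 = 0.27.

0.27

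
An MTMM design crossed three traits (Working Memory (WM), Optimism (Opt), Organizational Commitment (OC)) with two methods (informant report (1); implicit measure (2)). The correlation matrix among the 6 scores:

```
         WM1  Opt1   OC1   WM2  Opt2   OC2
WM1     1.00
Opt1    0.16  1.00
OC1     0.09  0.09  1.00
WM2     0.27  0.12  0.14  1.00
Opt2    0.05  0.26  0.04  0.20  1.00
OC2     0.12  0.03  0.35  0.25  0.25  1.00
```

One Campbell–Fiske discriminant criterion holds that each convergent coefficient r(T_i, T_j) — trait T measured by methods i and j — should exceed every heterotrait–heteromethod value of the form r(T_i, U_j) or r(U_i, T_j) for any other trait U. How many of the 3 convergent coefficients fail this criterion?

Convergent coefficients and their comparison sets:
WM (methods 1·2): 0.27 vs {0.05, 0.12, 0.12, 0.14} → pass.
Opt (methods 1·2): 0.26 vs {0.12, 0.05, 0.03, 0.04} → pass.
OC (methods 1·2): 0.35 vs {0.14, 0.12, 0.04, 0.03} → pass.
0 of 3 fail.

0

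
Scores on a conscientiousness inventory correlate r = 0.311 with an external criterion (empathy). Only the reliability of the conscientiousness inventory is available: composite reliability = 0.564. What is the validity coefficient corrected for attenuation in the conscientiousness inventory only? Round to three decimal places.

Single correction: r_c = r_obs / √r_xx = 0.311 / √0.564 = 0.311 / 0.7510 ≈ 0.414.

0.414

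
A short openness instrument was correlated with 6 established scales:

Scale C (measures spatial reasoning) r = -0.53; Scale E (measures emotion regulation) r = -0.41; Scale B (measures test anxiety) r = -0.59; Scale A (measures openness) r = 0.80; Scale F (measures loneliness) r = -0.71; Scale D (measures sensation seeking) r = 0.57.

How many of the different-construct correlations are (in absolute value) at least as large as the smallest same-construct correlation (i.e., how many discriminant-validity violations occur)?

Convergent (same construct = openness): Scale A.
Smallest convergent = 0.80. Discriminant |r|: 0.53, 0.41, 0.59, 0.71, 0.57; count ≥ 0.80 → 0.

0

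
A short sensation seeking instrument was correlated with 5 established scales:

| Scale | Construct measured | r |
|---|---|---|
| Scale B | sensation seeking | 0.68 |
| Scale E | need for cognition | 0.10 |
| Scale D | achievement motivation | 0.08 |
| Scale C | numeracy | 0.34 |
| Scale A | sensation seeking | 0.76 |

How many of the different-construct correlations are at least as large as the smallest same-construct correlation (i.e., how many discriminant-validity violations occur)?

0

Convergent (same construct = sensation seeking): Scale B, Scale A.
Smallest convergent = 0.68. Discriminant values: 0.10, 0.08, 0.34; count ≥ 0.68 → 0.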